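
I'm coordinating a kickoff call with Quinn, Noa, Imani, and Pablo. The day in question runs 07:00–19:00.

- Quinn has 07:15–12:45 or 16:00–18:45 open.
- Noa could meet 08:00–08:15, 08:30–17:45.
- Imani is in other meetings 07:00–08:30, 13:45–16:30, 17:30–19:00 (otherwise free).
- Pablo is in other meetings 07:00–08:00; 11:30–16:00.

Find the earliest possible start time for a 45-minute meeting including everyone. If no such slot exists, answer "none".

08:30

Quinn free: 07:15-12:45, 16:00-18:45.
Noa free: 08:00-08:15, 08:30-17:45.
Imani free: 08:30-13:45, 16:30-17:30 (invert busy blocks within the working day).
Pablo free: 08:00-11:30, 16:00-19:00 (invert busy blocks within the working day).
Quinn ∩ Noa: 08:00-08:15, 08:30-12:45, 16:00-17:45.
Quinn ∩ Noa ∩ Imani: 08:30-12:45, 16:30-17:30.
Quinn ∩ Noa ∩ Imani ∩ Pablo: 08:30-11:30, 16:30-17:30.
The first common window of at least 45 minutes is 08:30-11:30, so the earliest start is 08:30.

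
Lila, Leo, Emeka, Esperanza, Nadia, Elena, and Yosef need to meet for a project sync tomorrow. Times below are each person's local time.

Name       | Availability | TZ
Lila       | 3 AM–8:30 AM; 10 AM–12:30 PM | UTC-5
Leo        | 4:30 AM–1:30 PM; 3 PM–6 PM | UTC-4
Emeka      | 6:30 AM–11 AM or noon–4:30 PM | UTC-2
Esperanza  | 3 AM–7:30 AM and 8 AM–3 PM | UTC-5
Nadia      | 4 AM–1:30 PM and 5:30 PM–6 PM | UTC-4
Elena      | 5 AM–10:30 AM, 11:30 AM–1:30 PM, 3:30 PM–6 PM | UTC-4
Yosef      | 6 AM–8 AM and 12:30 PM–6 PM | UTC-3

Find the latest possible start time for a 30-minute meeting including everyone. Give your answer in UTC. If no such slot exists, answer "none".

17:00

Lila in UTC: 08:00-13:30, 15:00-17:30 (add 5h to convert from UTC-5).
Leo in UTC: 08:30-17:30, 19:00-22:00 (add 4h to convert from UTC-4).
Emeka in UTC: 08:30-13:00, 14:00-18:30 (add 2h to convert from UTC-2).
Esperanza in UTC: 08:00-12:30, 13:00-20:00 (add 5h to convert from UTC-5).
Nadia in UTC: 08:00-17:30, 21:30-22:00 (add 4h to convert from UTC-4).
Elena in UTC: 09:00-14:30, 15:30-17:30, 19:30-22:00 (add 4h to convert from UTC-4).
Yosef in UTC: 09:00-11:00, 15:30-21:00 (add 3h to convert from UTC-3).
Lila ∩ Leo: 08:30-13:30, 15:00-17:30.
Lila ∩ Leo ∩ Emeka: 08:30-13:00, 15:00-17:30.
Lila ∩ Leo ∩ Emeka ∩ Esperanza: 08:30-12:30, 15:00-17:30.
Lila ∩ Leo ∩ Emeka ∩ Esperanza ∩ Nadia: 08:30-12:30, 15:00-17:30.
Lila ∩ Leo ∩ Emeka ∩ Esperanza ∩ Nadia ∩ Elena: 09:00-12:30, 15:30-17:30.
Lila ∩ Leo ∩ Emeka ∩ Esperanza ∩ Nadia ∩ Elena ∩ Yosef: 09:00-11:00, 15:30-17:30.
So the common availability across everyone is 09:00-11:00, 15:30-17:30.
The last common window of at least 30 minutes is 15:30-17:30; a 30-minute meeting can start as late as 17:00 and still end by 17:30.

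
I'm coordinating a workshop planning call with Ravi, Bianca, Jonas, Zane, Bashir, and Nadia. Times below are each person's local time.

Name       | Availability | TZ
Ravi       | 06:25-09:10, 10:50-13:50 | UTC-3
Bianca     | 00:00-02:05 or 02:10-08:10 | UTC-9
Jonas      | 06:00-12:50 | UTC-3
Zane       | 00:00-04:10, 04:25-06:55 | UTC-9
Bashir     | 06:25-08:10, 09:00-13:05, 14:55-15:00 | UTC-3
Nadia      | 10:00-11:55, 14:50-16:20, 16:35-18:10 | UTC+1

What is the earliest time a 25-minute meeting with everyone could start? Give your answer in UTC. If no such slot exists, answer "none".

Ravi in UTC: 09:25-12:10, 13:50-16:50 (add 3h to convert from UTC-3).
Bianca in UTC: 09:00-11:05, 11:10-17:10 (add 9h to convert from UTC-9).
Jonas in UTC: 09:00-15:50 (add 3h to convert from UTC-3).
Zane in UTC: 09:00-13:10, 13:25-15:55 (add 9h to convert from UTC-9).
Bashir in UTC: 09:25-11:10, 12:00-16:05, 17:55-18:00 (add 3h to convert from UTC-3).
Nadia in UTC: 09:00-10:55, 13:50-15:20, 15:35-17:10 (subtract 1h to convert from UTC+1).
Ravi ∩ Bianca: 09:25-11:05, 11:10-12:10, 13:50-16:50.
Ravi ∩ Bianca ∩ Jonas: 09:25-11:05, 11:10-12:10, 13:50-15:50.
Ravi ∩ Bianca ∩ Jonas ∩ Zane: 09:25-11:05, 11:10-12:10, 13:50-15:50.
Ravi ∩ Bianca ∩ Jonas ∩ Zane ∩ Bashir: 09:25-11:05, 12:00-12:10, 13:50-15:50.
Ravi ∩ Bianca ∩ Jonas ∩ Zane ∩ Bashir ∩ Nadia: 09:25-10:55, 13:50-15:20, 15:35-15:50.
Those are the intersection windows.
The first common window of at least 25 minutes is 09:25-10:55, so the earliest start is 09:25.

09:25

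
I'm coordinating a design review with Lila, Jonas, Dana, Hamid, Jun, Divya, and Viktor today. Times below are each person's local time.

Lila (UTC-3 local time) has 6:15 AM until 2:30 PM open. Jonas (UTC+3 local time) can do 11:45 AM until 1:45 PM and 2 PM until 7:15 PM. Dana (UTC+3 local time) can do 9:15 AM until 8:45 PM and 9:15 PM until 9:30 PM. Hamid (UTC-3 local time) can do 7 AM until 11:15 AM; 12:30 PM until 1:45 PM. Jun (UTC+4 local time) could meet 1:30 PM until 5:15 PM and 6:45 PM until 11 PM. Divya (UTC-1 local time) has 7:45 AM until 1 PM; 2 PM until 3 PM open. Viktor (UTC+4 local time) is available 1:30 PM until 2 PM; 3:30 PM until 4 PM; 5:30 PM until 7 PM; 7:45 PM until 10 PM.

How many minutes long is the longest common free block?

Lila in UTC: 09:15-17:30 (add 3h to convert from UTC-3).
Jonas in UTC: 08:45-10:45, 11:00-16:15 (subtract 3h to convert from UTC+3).
Dana in UTC: 06:15-17:45, 18:15-18:30 (subtract 3h to convert from UTC+3).
Hamid in UTC: 10:00-14:15, 15:30-16:45 (add 3h to convert from UTC-3).
Jun in UTC: 09:30-13:15, 14:45-19:00 (subtract 4h to convert from UTC+4).
Divya in UTC: 08:45-14:00, 15:00-16:00 (add 1h to convert from UTC-1).
Viktor in UTC: 09:30-10:00, 11:30-12:00, 13:30-15:00, 15:45-18:00 (subtract 4h to convert from UTC+4).
Lila ∩ Jonas: 09:15-10:45, 11:00-16:15.
Lila ∩ Jonas ∩ Dana: 09:15-10:45, 11:00-16:15.
Lila ∩ Jonas ∩ Dana ∩ Hamid: 10:00-10:45, 11:00-14:15, 15:30-16:15.
Lila ∩ Jonas ∩ Dana ∩ Hamid ∩ Jun: 10:00-10:45, 11:00-13:15, 15:30-16:15.
Lila ∩ Jonas ∩ Dana ∩ Hamid ∩ Jun ∩ Divya: 10:00-10:45, 11:00-13:15, 15:30-16:00.
Lila ∩ Jonas ∩ Dana ∩ Hamid ∩ Jun ∩ Divya ∩ Viktor: 11:30-12:00, 15:45-16:00.
The longest is 11:30-12:00 at 30 minutes.

30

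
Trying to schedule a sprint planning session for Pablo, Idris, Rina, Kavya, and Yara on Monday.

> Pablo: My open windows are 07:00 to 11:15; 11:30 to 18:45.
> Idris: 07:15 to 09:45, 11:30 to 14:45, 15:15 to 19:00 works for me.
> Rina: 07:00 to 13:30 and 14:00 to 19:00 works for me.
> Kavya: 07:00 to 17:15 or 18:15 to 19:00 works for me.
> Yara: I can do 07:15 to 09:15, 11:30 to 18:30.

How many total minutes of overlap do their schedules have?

420

Pablo ∩ Idris: 07:15-09:45, 11:30-14:45, 15:15-18:45.
Pablo ∩ Idris ∩ Rina: 07:15-09:45, 11:30-13:30, 14:00-14:45, 15:15-18:45.
Pablo ∩ Idris ∩ Rina ∩ Kavya: 07:15-09:45, 11:30-13:30, 14:00-14:45, 15:15-17:15, 18:15-18:45.
Pablo ∩ Idris ∩ Rina ∩ Kavya ∩ Yara: 07:15-09:15, 11:30-13:30, 14:00-14:45, 15:15-17:15, 18:15-18:30.
Summing the common windows: 120 + 120 + 45 + 120 + 15 = 420 minutes.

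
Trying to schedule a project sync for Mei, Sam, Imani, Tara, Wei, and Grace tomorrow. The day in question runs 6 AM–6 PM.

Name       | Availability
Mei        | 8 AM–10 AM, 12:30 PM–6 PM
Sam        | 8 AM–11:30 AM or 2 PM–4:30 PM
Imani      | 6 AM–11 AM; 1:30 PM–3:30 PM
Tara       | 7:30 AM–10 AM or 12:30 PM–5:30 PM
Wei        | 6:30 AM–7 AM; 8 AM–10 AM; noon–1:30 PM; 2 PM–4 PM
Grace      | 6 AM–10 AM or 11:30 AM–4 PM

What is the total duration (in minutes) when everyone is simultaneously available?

210

Mei ∩ Sam: 08:00-10:00, 14:00-16:30.
Mei ∩ Sam ∩ Imani: 08:00-10:00, 14:00-15:30.
Mei ∩ Sam ∩ Imani ∩ Tara: 08:00-10:00, 14:00-15:30.
Mei ∩ Sam ∩ Imani ∩ Tara ∩ Wei: 08:00-10:00, 14:00-15:30.
Mei ∩ Sam ∩ Imani ∩ Tara ∩ Wei ∩ Grace: 08:00-10:00, 14:00-15:30.
Summing the common windows: 120 + 90 = 210 minutes.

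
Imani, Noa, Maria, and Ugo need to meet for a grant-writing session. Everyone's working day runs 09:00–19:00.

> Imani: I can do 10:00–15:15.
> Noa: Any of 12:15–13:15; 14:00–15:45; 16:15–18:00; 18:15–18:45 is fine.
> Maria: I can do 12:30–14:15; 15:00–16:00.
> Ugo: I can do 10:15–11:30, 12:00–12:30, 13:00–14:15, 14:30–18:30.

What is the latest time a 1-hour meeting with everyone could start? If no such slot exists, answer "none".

none

Imani ∩ Noa: 12:15-13:15, 14:00-15:15.
Imani ∩ Noa ∩ Maria: 12:30-13:15, 14:00-14:15, 15:00-15:15.
Imani ∩ Noa ∩ Maria ∩ Ugo: 13:00-13:15, 14:00-14:15, 15:00-15:15.
Those are the intersection windows.
No common window is at least 60 minutes long.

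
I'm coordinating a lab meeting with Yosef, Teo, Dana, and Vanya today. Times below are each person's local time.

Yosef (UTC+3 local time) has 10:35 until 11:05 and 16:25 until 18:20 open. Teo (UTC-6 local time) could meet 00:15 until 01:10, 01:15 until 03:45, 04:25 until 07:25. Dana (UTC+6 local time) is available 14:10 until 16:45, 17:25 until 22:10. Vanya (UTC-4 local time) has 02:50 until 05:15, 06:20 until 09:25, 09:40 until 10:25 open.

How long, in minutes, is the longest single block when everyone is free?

Yosef in UTC: 07:35-08:05, 13:25-15:20 (subtract 3h to convert from UTC+3).
Teo in UTC: 06:15-07:10, 07:15-09:45, 10:25-13:25 (add 6h to convert from UTC-6).
Dana in UTC: 08:10-10:45, 11:25-16:10 (subtract 6h to convert from UTC+6).
Vanya in UTC: 06:50-09:15, 10:20-13:25, 13:40-14:25 (add 4h to convert from UTC-4).
Yosef ∩ Teo: 07:35-08:05.
Yosef ∩ Teo ∩ Dana: ∅.
Yosef ∩ Teo ∩ Dana ∩ Vanya: ∅.
There is no time when everyone is free.
No common window exists, so the longest block is 0 minutes.

0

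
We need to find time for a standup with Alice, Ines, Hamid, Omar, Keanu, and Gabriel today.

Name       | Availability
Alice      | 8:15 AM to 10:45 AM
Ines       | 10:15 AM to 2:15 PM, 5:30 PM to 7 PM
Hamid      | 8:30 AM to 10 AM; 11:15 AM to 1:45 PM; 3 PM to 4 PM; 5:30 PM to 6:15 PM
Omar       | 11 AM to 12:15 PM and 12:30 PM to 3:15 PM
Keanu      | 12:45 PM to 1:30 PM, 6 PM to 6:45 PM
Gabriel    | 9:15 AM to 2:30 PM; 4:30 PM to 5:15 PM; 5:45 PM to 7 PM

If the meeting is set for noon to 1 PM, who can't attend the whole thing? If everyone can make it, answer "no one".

Alice, Keanu, Omar

Alice: not fully free for 12:00-13:00. Ines: free for 12:00-13:00. Hamid: free for 12:00-13:00. Omar: not fully free for 12:00-13:00. Keanu: not fully free for 12:00-13:00. Gabriel: free for 12:00-13:00.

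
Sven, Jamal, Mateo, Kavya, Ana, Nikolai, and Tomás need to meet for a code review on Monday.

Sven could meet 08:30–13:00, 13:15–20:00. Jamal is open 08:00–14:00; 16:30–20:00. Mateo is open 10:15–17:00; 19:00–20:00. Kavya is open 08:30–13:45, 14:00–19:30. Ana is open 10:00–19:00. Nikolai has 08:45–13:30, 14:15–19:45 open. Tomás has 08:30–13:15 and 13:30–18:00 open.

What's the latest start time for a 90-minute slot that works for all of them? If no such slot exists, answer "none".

Sven ∩ Jamal: 08:30-13:00, 13:15-14:00, 16:30-20:00.
Sven ∩ Jamal ∩ Mateo: 10:15-13:00, 13:15-14:00, 16:30-17:00, 19:00-20:00.
Sven ∩ Jamal ∩ Mateo ∩ Kavya: 10:15-13:00, 13:15-13:45, 16:30-17:00, 19:00-19:30.
Sven ∩ Jamal ∩ Mateo ∩ Kavya ∩ Ana: 10:15-13:00, 13:15-13:45, 16:30-17:00.
Sven ∩ Jamal ∩ Mateo ∩ Kavya ∩ Ana ∩ Nikolai: 10:15-13:00, 13:15-13:30, 16:30-17:00.
Sven ∩ Jamal ∩ Mateo ∩ Kavya ∩ Ana ∩ Nikolai ∩ Tomás: 10:15-13:00, 16:30-17:00.
The last common window of at least 90 minutes is 10:15-13:00; a 90-minute meeting can start as late as 11:30 and still end by 13:00.

11:30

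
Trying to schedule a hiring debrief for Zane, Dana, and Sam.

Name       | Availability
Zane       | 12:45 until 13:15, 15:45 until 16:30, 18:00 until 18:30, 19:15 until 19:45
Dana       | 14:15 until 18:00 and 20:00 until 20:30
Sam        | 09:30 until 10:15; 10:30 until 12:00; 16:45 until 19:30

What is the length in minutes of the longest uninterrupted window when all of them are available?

Zane ∩ Dana: 15:45-16:30.
Zane ∩ Dana ∩ Sam: ∅.
There is no time when everyone is free.
No common window exists, so the longest block is 0 minutes.

0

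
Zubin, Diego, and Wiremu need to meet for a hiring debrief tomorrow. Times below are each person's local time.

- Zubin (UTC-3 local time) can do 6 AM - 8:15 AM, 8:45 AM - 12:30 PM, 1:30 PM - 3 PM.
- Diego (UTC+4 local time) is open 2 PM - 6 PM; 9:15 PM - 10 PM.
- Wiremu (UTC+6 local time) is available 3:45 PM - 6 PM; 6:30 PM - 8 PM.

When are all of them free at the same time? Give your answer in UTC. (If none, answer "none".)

Zubin in UTC: 09:00-11:15, 11:45-15:30, 16:30-18:00 (add 3h to convert from UTC-3).
Diego in UTC: 10:00-14:00, 17:15-18:00 (subtract 4h to convert from UTC+4).
Wiremu in UTC: 09:45-12:00, 12:30-14:00 (subtract 6h to convert from UTC+6).
Zubin ∩ Diego: 10:00-11:15, 11:45-14:00, 17:15-18:00.
Zubin ∩ Diego ∩ Wiremu: 10:00-11:15, 11:45-12:00, 12:30-14:00.

10:00-11:15, 11:45-12:00, 12:30-14:00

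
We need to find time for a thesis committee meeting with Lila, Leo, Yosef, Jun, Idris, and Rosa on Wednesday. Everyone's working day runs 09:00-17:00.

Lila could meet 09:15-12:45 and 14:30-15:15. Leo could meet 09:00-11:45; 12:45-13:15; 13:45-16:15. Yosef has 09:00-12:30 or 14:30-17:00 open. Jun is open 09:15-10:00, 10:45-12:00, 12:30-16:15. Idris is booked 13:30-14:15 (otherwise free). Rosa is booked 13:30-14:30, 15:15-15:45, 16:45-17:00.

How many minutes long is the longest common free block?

60

Lila free: 09:15-12:45, 14:30-15:15.
Leo free: 09:00-11:45, 12:45-13:15, 13:45-16:15.
Yosef free: 09:00-12:30, 14:30-17:00.
Jun free: 09:15-10:00, 10:45-12:00, 12:30-16:15.
Idris free: 09:00-13:30, 14:15-17:00 (invert busy blocks within the working day).
Rosa free: 09:00-13:30, 14:30-15:15, 15:45-16:45 (invert busy blocks within the working day).
Lila ∩ Leo: 09:15-11:45, 14:30-15:15.
Lila ∩ Leo ∩ Yosef: 09:15-11:45, 14:30-15:15.
Lila ∩ Leo ∩ Yosef ∩ Jun: 09:15-10:00, 10:45-11:45, 14:30-15:15.
Lila ∩ Leo ∩ Yosef ∩ Jun ∩ Idris: 09:15-10:00, 10:45-11:45, 14:30-15:15.
Lila ∩ Leo ∩ Yosef ∩ Jun ∩ Idris ∩ Rosa: 09:15-10:00, 10:45-11:45, 14:30-15:15.
Those are the intersection windows.
The longest is 10:45-11:45 at 60 minutes.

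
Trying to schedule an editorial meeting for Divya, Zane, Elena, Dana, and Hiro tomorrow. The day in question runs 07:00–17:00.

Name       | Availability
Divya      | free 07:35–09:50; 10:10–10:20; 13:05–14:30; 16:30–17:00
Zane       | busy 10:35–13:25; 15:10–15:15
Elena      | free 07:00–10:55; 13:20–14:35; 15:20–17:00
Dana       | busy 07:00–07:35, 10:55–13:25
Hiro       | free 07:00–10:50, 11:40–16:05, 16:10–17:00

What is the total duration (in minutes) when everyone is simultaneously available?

240

Divya free: 07:35-09:50, 10:10-10:20, 13:05-14:30, 16:30-17:00.
Zane free: 07:00-10:35, 13:25-15:10, 15:15-17:00 (invert busy blocks within the working day).
Elena free: 07:00-10:55, 13:20-14:35, 15:20-17:00.
Dana free: 07:35-10:55, 13:25-17:00 (invert busy blocks within the working day).
Hiro free: 07:00-10:50, 11:40-16:05, 16:10-17:00.
Divya ∩ Zane: 07:35-09:50, 10:10-10:20, 13:25-14:30, 16:30-17:00.
Divya ∩ Zane ∩ Elena: 07:35-09:50, 10:10-10:20, 13:25-14:30, 16:30-17:00.
Divya ∩ Zane ∩ Elena ∩ Dana: 07:35-09:50, 10:10-10:20, 13:25-14:30, 16:30-17:00.
Divya ∩ Zane ∩ Elena ∩ Dana ∩ Hiro: 07:35-09:50, 10:10-10:20, 13:25-14:30, 16:30-17:00.
So the common availability across everyone is 07:35-09:50, 10:10-10:20, 13:25-14:30, 16:30-17:00.
Summing the common windows: 135 + 10 + 65 + 30 = 240 minutes.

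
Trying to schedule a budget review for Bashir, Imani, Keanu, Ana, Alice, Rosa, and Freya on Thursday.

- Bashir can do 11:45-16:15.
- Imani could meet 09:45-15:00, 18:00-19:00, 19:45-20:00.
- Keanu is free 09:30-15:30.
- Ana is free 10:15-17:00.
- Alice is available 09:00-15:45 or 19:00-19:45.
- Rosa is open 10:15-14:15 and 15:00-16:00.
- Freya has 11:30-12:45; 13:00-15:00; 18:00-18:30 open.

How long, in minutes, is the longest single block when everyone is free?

Bashir ∩ Imani: 11:45-15:00.
Bashir ∩ Imani ∩ Keanu: 11:45-15:00.
Bashir ∩ Imani ∩ Keanu ∩ Ana: 11:45-15:00.
Bashir ∩ Imani ∩ Keanu ∩ Ana ∩ Alice: 11:45-15:00.
Bashir ∩ Imani ∩ Keanu ∩ Ana ∩ Alice ∩ Rosa: 11:45-14:15.
Bashir ∩ Imani ∩ Keanu ∩ Ana ∩ Alice ∩ Rosa ∩ Freya: 11:45-12:45, 13:00-14:15.
So the common availability across everyone is 11:45-12:45, 13:00-14:15.
The longest is 13:00-14:15 at 75 minutes.

75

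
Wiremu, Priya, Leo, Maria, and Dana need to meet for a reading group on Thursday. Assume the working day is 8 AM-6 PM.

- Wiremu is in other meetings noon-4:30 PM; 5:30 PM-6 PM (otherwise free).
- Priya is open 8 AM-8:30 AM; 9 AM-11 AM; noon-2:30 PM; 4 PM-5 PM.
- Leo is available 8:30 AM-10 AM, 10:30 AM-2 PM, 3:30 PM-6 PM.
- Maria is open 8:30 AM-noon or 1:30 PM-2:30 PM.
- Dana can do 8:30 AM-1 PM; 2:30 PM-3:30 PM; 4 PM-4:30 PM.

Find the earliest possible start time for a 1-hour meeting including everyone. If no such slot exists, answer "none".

09:00

Wiremu free: 08:00-12:00, 16:30-17:30 (invert busy blocks within the working day).
Priya free: 08:00-08:30, 09:00-11:00, 12:00-14:30, 16:00-17:00.
Leo free: 08:30-10:00, 10:30-14:00, 15:30-18:00.
Maria free: 08:30-12:00, 13:30-14:30.
Dana free: 08:30-13:00, 14:30-15:30, 16:00-16:30.
Wiremu ∩ Priya: 08:00-08:30, 09:00-11:00, 16:30-17:00.
Wiremu ∩ Priya ∩ Leo: 09:00-10:00, 10:30-11:00, 16:30-17:00.
Wiremu ∩ Priya ∩ Leo ∩ Maria: 09:00-10:00, 10:30-11:00.
Wiremu ∩ Priya ∩ Leo ∩ Maria ∩ Dana: 09:00-10:00, 10:30-11:00.
The first common window of at least 60 minutes is 09:00-10:00, so the earliest start is 09:00.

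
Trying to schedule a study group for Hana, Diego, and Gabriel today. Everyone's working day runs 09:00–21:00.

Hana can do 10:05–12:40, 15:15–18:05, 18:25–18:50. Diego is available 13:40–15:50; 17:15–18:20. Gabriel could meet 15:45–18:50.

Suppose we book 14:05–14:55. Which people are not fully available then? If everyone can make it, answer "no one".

Gabriel, Hana

Hana: not fully free for 14:05-14:55. Diego: free for 14:05-14:55. Gabriel: not fully free for 14:05-14:55.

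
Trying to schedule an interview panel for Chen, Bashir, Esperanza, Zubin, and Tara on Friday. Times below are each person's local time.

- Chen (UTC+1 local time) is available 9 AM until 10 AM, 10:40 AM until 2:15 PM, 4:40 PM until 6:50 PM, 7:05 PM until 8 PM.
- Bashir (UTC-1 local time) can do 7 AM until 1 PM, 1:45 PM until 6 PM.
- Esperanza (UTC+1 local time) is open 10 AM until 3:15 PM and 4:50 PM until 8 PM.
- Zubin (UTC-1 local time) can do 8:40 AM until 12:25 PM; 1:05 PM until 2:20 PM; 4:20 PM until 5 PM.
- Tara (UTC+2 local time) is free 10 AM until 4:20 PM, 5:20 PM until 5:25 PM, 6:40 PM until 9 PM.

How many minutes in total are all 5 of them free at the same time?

Chen in UTC: 08:00-09:00, 09:40-13:15, 15:40-17:50, 18:05-19:00 (subtract 1h to convert from UTC+1).
Bashir in UTC: 08:00-14:00, 14:45-19:00 (add 1h to convert from UTC-1).
Esperanza in UTC: 09:00-14:15, 15:50-19:00 (subtract 1h to convert from UTC+1).
Zubin in UTC: 09:40-13:25, 14:05-15:20, 17:20-18:00 (add 1h to convert from UTC-1).
Tara in UTC: 08:00-14:20, 15:20-15:25, 16:40-19:00 (subtract 2h to convert from UTC+2).
Chen ∩ Bashir: 08:00-09:00, 09:40-13:15, 15:40-17:50, 18:05-19:00.
Chen ∩ Bashir ∩ Esperanza: 09:40-13:15, 15:50-17:50, 18:05-19:00.
Chen ∩ Bashir ∩ Esperanza ∩ Zubin: 09:40-13:15, 17:20-17:50.
Chen ∩ Bashir ∩ Esperanza ∩ Zubin ∩ Tara: 09:40-13:15, 17:20-17:50.
Summing the common windows: 215 + 30 = 245 minutes.

245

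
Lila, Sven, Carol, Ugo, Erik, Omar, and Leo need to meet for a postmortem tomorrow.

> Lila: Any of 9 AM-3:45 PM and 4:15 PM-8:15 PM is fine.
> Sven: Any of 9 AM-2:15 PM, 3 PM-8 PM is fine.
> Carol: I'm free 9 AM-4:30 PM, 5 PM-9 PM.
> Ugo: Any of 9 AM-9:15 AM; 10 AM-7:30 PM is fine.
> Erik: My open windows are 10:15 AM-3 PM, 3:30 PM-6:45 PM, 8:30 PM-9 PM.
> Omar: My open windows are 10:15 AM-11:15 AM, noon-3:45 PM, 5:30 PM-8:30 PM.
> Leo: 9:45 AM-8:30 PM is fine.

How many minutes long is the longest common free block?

Lila ∩ Sven: 09:00-14:15, 15:00-15:45, 16:15-20:00.
Lila ∩ Sven ∩ Carol: 09:00-14:15, 15:00-15:45, 16:15-16:30, 17:00-20:00.
Lila ∩ Sven ∩ Carol ∩ Ugo: 09:00-09:15, 10:00-14:15, 15:00-15:45, 16:15-16:30, 17:00-19:30.
Lila ∩ Sven ∩ Carol ∩ Ugo ∩ Erik: 10:15-14:15, 15:30-15:45, 16:15-16:30, 17:00-18:45.
Lila ∩ Sven ∩ Carol ∩ Ugo ∩ Erik ∩ Omar: 10:15-11:15, 12:00-14:15, 15:30-15:45, 17:30-18:45.
Lila ∩ Sven ∩ Carol ∩ Ugo ∩ Erik ∩ Omar ∩ Leo: 10:15-11:15, 12:00-14:15, 15:30-15:45, 17:30-18:45.
Those are the intersection windows.
The longest is 12:00-14:15 at 135 minutes.

135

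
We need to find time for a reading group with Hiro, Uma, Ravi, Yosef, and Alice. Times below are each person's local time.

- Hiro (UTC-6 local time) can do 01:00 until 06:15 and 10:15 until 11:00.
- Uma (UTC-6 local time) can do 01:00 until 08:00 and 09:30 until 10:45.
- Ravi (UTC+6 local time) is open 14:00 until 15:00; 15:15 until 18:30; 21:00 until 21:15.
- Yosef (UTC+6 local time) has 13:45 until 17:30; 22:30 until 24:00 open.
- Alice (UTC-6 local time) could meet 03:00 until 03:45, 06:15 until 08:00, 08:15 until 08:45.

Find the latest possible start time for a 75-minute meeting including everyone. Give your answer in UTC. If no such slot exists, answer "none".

none

Hiro in UTC: 07:00-12:15, 16:15-17:00 (add 6h to convert from UTC-6).
Uma in UTC: 07:00-14:00, 15:30-16:45 (add 6h to convert from UTC-6).
Ravi in UTC: 08:00-09:00, 09:15-12:30, 15:00-15:15 (subtract 6h to convert from UTC+6).
Yosef in UTC: 07:45-11:30, 16:30-18:00 (subtract 6h to convert from UTC+6).
Alice in UTC: 09:00-09:45, 12:15-14:00, 14:15-14:45 (add 6h to convert from UTC-6).
Hiro ∩ Uma: 07:00-12:15, 16:15-16:45.
Hiro ∩ Uma ∩ Ravi: 08:00-09:00, 09:15-12:15.
Hiro ∩ Uma ∩ Ravi ∩ Yosef: 08:00-09:00, 09:15-11:30.
Hiro ∩ Uma ∩ Ravi ∩ Yosef ∩ Alice: 09:15-09:45.
No common window is at least 75 minutes long.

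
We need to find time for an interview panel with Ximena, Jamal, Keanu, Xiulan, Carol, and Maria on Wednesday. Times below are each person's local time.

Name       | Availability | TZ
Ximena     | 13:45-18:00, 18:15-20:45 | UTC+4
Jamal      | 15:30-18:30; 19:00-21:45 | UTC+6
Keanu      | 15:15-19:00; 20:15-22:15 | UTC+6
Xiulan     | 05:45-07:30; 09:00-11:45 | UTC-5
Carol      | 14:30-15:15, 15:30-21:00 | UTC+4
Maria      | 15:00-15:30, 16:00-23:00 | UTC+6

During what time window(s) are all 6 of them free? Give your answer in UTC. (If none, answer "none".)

10:45-11:15, 11:30-12:30, 14:15-15:45

Ximena in UTC: 09:45-14:00, 14:15-16:45 (subtract 4h to convert from UTC+4).
Jamal in UTC: 09:30-12:30, 13:00-15:45 (subtract 6h to convert from UTC+6).
Keanu in UTC: 09:15-13:00, 14:15-16:15 (subtract 6h to convert from UTC+6).
Xiulan in UTC: 10:45-12:30, 14:00-16:45 (add 5h to convert from UTC-5).
Carol in UTC: 10:30-11:15, 11:30-17:00 (subtract 4h to convert from UTC+4).
Maria in UTC: 09:00-09:30, 10:00-17:00 (subtract 6h to convert from UTC+6).
Ximena ∩ Jamal: 09:45-12:30, 13:00-14:00, 14:15-15:45.
Ximena ∩ Jamal ∩ Keanu: 09:45-12:30, 14:15-15:45.
Ximena ∩ Jamal ∩ Keanu ∩ Xiulan: 10:45-12:30, 14:15-15:45.
Ximena ∩ Jamal ∩ Keanu ∩ Xiulan ∩ Carol: 10:45-11:15, 11:30-12:30, 14:15-15:45.
Ximena ∩ Jamal ∩ Keanu ∩ Xiulan ∩ Carol ∩ Maria: 10:45-11:15, 11:30-12:30, 14:15-15:45.
So the common availability across everyone is 10:45-11:15, 11:30-12:30, 14:15-15:45.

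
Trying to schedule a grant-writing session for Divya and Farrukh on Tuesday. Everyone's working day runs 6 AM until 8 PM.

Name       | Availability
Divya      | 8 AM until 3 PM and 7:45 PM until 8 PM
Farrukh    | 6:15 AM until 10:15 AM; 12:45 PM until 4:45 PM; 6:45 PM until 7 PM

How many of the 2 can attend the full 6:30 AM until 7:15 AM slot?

Farrukh can make the full 06:30-07:15 slot — that's 1.

1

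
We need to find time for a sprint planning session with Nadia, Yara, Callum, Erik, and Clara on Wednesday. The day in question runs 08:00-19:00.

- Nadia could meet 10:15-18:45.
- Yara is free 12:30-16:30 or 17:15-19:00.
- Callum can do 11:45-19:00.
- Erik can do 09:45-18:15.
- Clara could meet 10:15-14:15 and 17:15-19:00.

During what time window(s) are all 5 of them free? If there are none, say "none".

Nadia ∩ Yara: 12:30-16:30, 17:15-18:45.
Nadia ∩ Yara ∩ Callum: 12:30-16:30, 17:15-18:45.
Nadia ∩ Yara ∩ Callum ∩ Erik: 12:30-16:30, 17:15-18:15.
Nadia ∩ Yara ∩ Callum ∩ Erik ∩ Clara: 12:30-14:15, 17:15-18:15.

12:30-14:15, 17:15-18:15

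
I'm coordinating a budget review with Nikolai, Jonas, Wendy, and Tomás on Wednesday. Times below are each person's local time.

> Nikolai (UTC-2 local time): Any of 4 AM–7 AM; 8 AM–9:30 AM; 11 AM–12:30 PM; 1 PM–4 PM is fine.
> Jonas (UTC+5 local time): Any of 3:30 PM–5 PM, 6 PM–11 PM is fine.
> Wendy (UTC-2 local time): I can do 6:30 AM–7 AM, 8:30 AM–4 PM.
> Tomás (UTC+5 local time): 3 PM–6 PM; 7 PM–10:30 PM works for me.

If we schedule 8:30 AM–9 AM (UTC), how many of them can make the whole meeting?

2

Nikolai in UTC: 06:00-09:00, 10:00-11:30, 13:00-14:30, 15:00-18:00 (add 2h to convert from UTC-2).
Jonas in UTC: 10:30-12:00, 13:00-18:00 (subtract 5h to convert from UTC+5).
Wendy in UTC: 08:30-09:00, 10:30-18:00 (add 2h to convert from UTC-2).
Tomás in UTC: 10:00-13:00, 14:00-17:30 (subtract 5h to convert from UTC+5).
Nikolai and Wendy can make the full 08:30-09:00 slot — that's 2.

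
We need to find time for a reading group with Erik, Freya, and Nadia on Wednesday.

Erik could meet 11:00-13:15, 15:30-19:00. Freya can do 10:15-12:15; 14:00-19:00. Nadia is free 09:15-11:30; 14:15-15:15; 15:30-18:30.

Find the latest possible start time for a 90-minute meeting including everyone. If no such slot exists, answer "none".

Erik ∩ Freya: 11:00-12:15, 15:30-19:00.
Erik ∩ Freya ∩ Nadia: 11:00-11:30, 15:30-18:30.
The last common window of at least 90 minutes is 15:30-18:30; a 90-minute meeting can start as late as 17:00 and still end by 18:30.

17:00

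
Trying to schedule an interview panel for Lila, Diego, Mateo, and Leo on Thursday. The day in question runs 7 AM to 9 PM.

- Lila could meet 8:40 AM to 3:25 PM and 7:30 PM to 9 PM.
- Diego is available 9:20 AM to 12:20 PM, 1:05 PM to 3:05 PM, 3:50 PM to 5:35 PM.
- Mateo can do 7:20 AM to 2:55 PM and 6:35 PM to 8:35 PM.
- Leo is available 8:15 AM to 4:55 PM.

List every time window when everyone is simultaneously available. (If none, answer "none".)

09:20-12:20, 13:05-14:55

Lila ∩ Diego: 09:20-12:20, 13:05-15:05.
Lila ∩ Diego ∩ Mateo: 09:20-12:20, 13:05-14:55.
Lila ∩ Diego ∩ Mateo ∩ Leo: 09:20-12:20, 13:05-14:55.
Those are the intersection windows.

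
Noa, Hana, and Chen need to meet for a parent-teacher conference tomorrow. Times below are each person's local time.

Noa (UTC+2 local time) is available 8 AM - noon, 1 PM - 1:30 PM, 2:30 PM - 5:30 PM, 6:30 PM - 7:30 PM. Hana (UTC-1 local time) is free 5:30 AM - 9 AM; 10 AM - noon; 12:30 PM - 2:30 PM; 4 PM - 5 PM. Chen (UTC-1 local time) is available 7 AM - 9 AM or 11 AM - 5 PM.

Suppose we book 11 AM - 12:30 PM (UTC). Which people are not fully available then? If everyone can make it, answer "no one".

Chen, Noa

Noa in UTC: 06:00-10:00, 11:00-11:30, 12:30-15:30, 16:30-17:30 (subtract 2h to convert from UTC+2).
Hana in UTC: 06:30-10:00, 11:00-13:00, 13:30-15:30, 17:00-18:00 (add 1h to convert from UTC-1).
Chen in UTC: 08:00-10:00, 12:00-18:00 (add 1h to convert from UTC-1).
Noa: not fully free for 11:00-12:30. Hana: free for 11:00-12:30. Chen: not fully free for 11:00-12:30.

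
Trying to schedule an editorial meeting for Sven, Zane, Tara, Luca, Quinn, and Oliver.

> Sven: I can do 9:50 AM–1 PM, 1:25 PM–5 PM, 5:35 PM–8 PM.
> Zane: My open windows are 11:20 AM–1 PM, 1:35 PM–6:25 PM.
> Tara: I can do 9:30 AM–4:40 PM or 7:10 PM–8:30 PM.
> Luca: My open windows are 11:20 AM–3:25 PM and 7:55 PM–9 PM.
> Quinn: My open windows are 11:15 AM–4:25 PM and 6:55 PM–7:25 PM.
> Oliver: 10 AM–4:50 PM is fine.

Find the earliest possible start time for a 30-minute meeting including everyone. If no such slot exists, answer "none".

11:20

Sven ∩ Zane: 11:20-13:00, 13:35-17:00, 17:35-18:25.
Sven ∩ Zane ∩ Tara: 11:20-13:00, 13:35-16:40.
Sven ∩ Zane ∩ Tara ∩ Luca: 11:20-13:00, 13:35-15:25.
Sven ∩ Zane ∩ Tara ∩ Luca ∩ Quinn: 11:20-13:00, 13:35-15:25.
Sven ∩ Zane ∩ Tara ∩ Luca ∩ Quinn ∩ Oliver: 11:20-13:00, 13:35-15:25.
The first common window of at least 30 minutes is 11:20-13:00, so the earliest start is 11:20.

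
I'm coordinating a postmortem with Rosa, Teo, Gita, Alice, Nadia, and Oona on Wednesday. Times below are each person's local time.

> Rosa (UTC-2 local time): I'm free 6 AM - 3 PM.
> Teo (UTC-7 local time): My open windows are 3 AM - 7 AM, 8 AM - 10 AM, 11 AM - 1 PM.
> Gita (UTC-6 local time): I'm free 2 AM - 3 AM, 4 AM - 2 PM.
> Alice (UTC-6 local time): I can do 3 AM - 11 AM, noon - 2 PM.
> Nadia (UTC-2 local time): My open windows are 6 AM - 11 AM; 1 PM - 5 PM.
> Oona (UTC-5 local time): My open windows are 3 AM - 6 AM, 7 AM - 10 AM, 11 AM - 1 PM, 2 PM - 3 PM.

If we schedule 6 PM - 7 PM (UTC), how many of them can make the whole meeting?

4

Rosa in UTC: 08:00-17:00 (add 2h to convert from UTC-2).
Teo in UTC: 10:00-14:00, 15:00-17:00, 18:00-20:00 (add 7h to convert from UTC-7).
Gita in UTC: 08:00-09:00, 10:00-20:00 (add 6h to convert from UTC-6).
Alice in UTC: 09:00-17:00, 18:00-20:00 (add 6h to convert from UTC-6).
Nadia in UTC: 08:00-13:00, 15:00-19:00 (add 2h to convert from UTC-2).
Oona in UTC: 08:00-11:00, 12:00-15:00, 16:00-18:00, 19:00-20:00 (add 5h to convert from UTC-5).
Teo, Gita, Alice, and Nadia can make the full 18:00-19:00 slot — that's 4.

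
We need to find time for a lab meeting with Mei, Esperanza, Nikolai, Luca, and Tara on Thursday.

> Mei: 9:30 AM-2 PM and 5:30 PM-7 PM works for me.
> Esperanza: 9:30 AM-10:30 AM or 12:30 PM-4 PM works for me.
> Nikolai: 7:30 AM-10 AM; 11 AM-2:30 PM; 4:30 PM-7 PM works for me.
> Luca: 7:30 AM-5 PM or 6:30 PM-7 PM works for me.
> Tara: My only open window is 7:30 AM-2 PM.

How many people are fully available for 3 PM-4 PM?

Esperanza and Luca can make the full 15:00-16:00 slot — that's 2.

2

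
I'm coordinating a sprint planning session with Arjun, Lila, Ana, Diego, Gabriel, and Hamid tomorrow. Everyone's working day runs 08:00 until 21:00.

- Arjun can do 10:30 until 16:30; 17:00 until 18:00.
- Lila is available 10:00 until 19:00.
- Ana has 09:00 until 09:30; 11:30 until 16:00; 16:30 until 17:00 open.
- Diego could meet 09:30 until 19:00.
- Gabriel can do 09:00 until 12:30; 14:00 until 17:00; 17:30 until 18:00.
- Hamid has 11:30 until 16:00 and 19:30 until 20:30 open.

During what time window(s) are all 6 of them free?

11:30-12:30, 14:00-16:00

Arjun ∩ Lila: 10:30-16:30, 17:00-18:00.
Arjun ∩ Lila ∩ Ana: 11:30-16:00.
Arjun ∩ Lila ∩ Ana ∩ Diego: 11:30-16:00.
Arjun ∩ Lila ∩ Ana ∩ Diego ∩ Gabriel: 11:30-12:30, 14:00-16:00.
Arjun ∩ Lila ∩ Ana ∩ Diego ∩ Gabriel ∩ Hamid: 11:30-12:30, 14:00-16:00.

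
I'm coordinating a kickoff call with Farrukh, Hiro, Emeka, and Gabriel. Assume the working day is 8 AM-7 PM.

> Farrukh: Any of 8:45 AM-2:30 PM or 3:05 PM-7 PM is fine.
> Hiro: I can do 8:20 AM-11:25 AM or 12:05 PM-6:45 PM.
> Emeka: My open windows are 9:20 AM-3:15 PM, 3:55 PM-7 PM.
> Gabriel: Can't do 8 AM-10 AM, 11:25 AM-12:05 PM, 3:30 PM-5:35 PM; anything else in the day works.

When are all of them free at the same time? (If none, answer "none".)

Farrukh free: 08:45-14:30, 15:05-19:00.
Hiro free: 08:20-11:25, 12:05-18:45.
Emeka free: 09:20-15:15, 15:55-19:00.
Gabriel free: 10:00-11:25, 12:05-15:30, 17:35-19:00 (invert busy blocks within the working day).
Farrukh ∩ Hiro: 08:45-11:25, 12:05-14:30, 15:05-18:45.
Farrukh ∩ Hiro ∩ Emeka: 09:20-11:25, 12:05-14:30, 15:05-15:15, 15:55-18:45.
Farrukh ∩ Hiro ∩ Emeka ∩ Gabriel: 10:00-11:25, 12:05-14:30, 15:05-15:15, 17:35-18:45.
So the common availability across everyone is 10:00-11:25, 12:05-14:30, 15:05-15:15, 17:35-18:45.

10:00-11:25, 12:05-14:30, 15:05-15:15, 17:35-18:45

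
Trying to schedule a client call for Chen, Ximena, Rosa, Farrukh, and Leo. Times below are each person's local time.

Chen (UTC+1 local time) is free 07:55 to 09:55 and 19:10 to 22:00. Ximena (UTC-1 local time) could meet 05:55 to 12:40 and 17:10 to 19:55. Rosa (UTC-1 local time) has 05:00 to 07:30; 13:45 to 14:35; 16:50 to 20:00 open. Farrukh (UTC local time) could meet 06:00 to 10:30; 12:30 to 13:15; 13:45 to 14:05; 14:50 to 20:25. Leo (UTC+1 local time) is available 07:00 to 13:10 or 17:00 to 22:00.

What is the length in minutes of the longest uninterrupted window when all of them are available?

135

Chen in UTC: 06:55-08:55, 18:10-21:00 (subtract 1h to convert from UTC+1).
Ximena in UTC: 06:55-13:40, 18:10-20:55 (add 1h to convert from UTC-1).
Rosa in UTC: 06:00-08:30, 14:45-15:35, 17:50-21:00 (add 1h to convert from UTC-1).
Farrukh in UTC: 06:00-10:30, 12:30-13:15, 13:45-14:05, 14:50-20:25.
Leo in UTC: 06:00-12:10, 16:00-21:00 (subtract 1h to convert from UTC+1).
Chen ∩ Ximena: 06:55-08:55, 18:10-20:55.
Chen ∩ Ximena ∩ Rosa: 06:55-08:30, 18:10-20:55.
Chen ∩ Ximena ∩ Rosa ∩ Farrukh: 06:55-08:30, 18:10-20:25.
Chen ∩ Ximena ∩ Rosa ∩ Farrukh ∩ Leo: 06:55-08:30, 18:10-20:25.
The longest is 18:10-20:25 at 135 minutes.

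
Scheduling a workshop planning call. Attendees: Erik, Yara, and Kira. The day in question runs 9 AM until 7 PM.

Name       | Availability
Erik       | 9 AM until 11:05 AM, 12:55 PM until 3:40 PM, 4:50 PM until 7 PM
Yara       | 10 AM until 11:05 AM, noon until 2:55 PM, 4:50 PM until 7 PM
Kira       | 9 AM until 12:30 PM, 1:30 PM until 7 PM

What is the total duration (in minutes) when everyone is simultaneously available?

280

Erik ∩ Yara: 10:00-11:05, 12:55-14:55, 16:50-19:00.
Erik ∩ Yara ∩ Kira: 10:00-11:05, 13:30-14:55, 16:50-19:00.
Those are the intersection windows.
Summing the common windows: 65 + 85 + 130 = 280 minutes.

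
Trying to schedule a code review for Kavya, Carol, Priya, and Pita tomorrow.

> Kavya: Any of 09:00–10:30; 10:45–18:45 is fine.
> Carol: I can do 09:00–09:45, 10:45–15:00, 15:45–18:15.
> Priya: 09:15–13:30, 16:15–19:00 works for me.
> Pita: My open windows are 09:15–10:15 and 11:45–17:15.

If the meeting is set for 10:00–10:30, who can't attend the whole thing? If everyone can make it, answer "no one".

Carol, Pita

Kavya: free for 10:00-10:30. Carol: not fully free for 10:00-10:30. Priya: free for 10:00-10:30. Pita: not fully free for 10:00-10:30.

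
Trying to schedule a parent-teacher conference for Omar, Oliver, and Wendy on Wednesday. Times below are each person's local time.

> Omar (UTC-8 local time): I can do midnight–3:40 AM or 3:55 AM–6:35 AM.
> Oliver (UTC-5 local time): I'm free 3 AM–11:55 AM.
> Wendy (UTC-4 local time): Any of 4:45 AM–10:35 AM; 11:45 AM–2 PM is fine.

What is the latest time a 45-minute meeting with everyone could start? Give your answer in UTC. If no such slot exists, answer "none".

13:50

Omar in UTC: 08:00-11:40, 11:55-14:35 (add 8h to convert from UTC-8).
Oliver in UTC: 08:00-16:55 (add 5h to convert from UTC-5).
Wendy in UTC: 08:45-14:35, 15:45-18:00 (add 4h to convert from UTC-4).
Omar ∩ Oliver: 08:00-11:40, 11:55-14:35.
Omar ∩ Oliver ∩ Wendy: 08:45-11:40, 11:55-14:35.
So the common availability across everyone is 08:45-11:40, 11:55-14:35.
The last common window of at least 45 minutes is 11:55-14:35; a 45-minute meeting can start as late as 13:50 and still end by 14:35.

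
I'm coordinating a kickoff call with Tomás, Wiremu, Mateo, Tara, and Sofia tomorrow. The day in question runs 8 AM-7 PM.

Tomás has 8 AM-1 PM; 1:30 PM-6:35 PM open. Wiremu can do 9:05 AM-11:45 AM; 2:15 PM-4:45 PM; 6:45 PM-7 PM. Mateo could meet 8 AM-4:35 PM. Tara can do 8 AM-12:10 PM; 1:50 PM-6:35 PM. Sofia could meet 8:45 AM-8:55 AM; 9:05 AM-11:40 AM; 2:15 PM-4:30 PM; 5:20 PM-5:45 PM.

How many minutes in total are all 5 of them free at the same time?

290

Tomás ∩ Wiremu: 09:05-11:45, 14:15-16:45.
Tomás ∩ Wiremu ∩ Mateo: 09:05-11:45, 14:15-16:35.
Tomás ∩ Wiremu ∩ Mateo ∩ Tara: 09:05-11:45, 14:15-16:35.
Tomás ∩ Wiremu ∩ Mateo ∩ Tara ∩ Sofia: 09:05-11:40, 14:15-16:30.
So the common availability across everyone is 09:05-11:40, 14:15-16:30.
Summing the common windows: 155 + 135 = 290 minutes.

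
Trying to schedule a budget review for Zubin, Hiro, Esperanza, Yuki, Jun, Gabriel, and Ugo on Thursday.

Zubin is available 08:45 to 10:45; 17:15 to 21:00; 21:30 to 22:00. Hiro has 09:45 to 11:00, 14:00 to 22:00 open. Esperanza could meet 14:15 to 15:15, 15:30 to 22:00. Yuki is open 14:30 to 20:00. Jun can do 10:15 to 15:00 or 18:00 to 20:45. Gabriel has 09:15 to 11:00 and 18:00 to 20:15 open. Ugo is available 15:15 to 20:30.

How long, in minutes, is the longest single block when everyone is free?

120

Zubin ∩ Hiro: 09:45-10:45, 17:15-21:00, 21:30-22:00.
Zubin ∩ Hiro ∩ Esperanza: 17:15-21:00, 21:30-22:00.
Zubin ∩ Hiro ∩ Esperanza ∩ Yuki: 17:15-20:00.
Zubin ∩ Hiro ∩ Esperanza ∩ Yuki ∩ Jun: 18:00-20:00.
Zubin ∩ Hiro ∩ Esperanza ∩ Yuki ∩ Jun ∩ Gabriel: 18:00-20:00.
Zubin ∩ Hiro ∩ Esperanza ∩ Yuki ∩ Jun ∩ Gabriel ∩ Ugo: 18:00-20:00.
The longest is 18:00-20:00 at 120 minutes.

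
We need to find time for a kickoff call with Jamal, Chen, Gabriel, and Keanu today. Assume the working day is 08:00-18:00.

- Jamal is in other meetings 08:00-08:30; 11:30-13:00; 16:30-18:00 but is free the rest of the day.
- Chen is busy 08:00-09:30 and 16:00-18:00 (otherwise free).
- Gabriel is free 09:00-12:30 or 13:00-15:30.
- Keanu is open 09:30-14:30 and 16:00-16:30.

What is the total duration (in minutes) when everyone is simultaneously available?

210

Jamal free: 08:30-11:30, 13:00-16:30 (invert busy blocks within the working day).
Chen free: 09:30-16:00 (invert busy blocks within the working day).
Gabriel free: 09:00-12:30, 13:00-15:30.
Keanu free: 09:30-14:30, 16:00-16:30.
Jamal ∩ Chen: 09:30-11:30, 13:00-16:00.
Jamal ∩ Chen ∩ Gabriel: 09:30-11:30, 13:00-15:30.
Jamal ∩ Chen ∩ Gabriel ∩ Keanu: 09:30-11:30, 13:00-14:30.
Summing the common windows: 120 + 90 = 210 minutes.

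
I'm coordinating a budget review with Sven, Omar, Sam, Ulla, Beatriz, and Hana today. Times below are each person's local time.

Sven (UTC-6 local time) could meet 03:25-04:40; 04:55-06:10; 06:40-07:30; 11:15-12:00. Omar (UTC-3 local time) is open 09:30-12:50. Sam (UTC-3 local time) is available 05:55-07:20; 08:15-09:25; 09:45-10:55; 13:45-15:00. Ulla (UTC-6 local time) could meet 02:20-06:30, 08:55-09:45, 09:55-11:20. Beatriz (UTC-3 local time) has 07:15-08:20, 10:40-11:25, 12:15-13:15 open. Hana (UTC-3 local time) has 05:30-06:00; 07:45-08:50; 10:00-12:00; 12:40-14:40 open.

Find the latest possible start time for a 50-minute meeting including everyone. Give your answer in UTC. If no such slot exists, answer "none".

none

Sven in UTC: 09:25-10:40, 10:55-12:10, 12:40-13:30, 17:15-18:00 (add 6h to convert from UTC-6).
Omar in UTC: 12:30-15:50 (add 3h to convert from UTC-3).
Sam in UTC: 08:55-10:20, 11:15-12:25, 12:45-13:55, 16:45-18:00 (add 3h to convert from UTC-3).
Ulla in UTC: 08:20-12:30, 14:55-15:45, 15:55-17:20 (add 6h to convert from UTC-6).
Beatriz in UTC: 10:15-11:20, 13:40-14:25, 15:15-16:15 (add 3h to convert from UTC-3).
Hana in UTC: 08:30-09:00, 10:45-11:50, 13:00-15:00, 15:40-17:40 (add 3h to convert from UTC-3).
Sven ∩ Omar: 12:40-13:30.
Sven ∩ Omar ∩ Sam: 12:45-13:30.
Sven ∩ Omar ∩ Sam ∩ Ulla: ∅.
Sven ∩ Omar ∩ Sam ∩ Ulla ∩ Beatriz: ∅.
Sven ∩ Omar ∩ Sam ∩ Ulla ∩ Beatriz ∩ Hana: ∅.
There is no time when everyone is free.
No common window is at least 50 minutes long.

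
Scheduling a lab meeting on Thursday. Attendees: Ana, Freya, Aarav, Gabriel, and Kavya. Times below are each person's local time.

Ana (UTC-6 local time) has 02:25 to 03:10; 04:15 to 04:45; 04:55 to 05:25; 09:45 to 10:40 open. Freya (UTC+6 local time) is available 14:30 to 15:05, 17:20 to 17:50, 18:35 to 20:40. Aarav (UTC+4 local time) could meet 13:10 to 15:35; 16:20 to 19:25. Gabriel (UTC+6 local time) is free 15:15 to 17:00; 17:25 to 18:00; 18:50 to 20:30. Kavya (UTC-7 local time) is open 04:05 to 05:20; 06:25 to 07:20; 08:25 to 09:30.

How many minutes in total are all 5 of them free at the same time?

Ana in UTC: 08:25-09:10, 10:15-10:45, 10:55-11:25, 15:45-16:40 (add 6h to convert from UTC-6).
Freya in UTC: 08:30-09:05, 11:20-11:50, 12:35-14:40 (subtract 6h to convert from UTC+6).
Aarav in UTC: 09:10-11:35, 12:20-15:25 (subtract 4h to convert from UTC+4).
Gabriel in UTC: 09:15-11:00, 11:25-12:00, 12:50-14:30 (subtract 6h to convert from UTC+6).
Kavya in UTC: 11:05-12:20, 13:25-14:20, 15:25-16:30 (add 7h to convert from UTC-7).
Ana ∩ Freya: 08:30-09:05, 11:20-11:25.
Ana ∩ Freya ∩ Aarav: 11:20-11:25.
Ana ∩ Freya ∩ Aarav ∩ Gabriel: ∅.
Ana ∩ Freya ∩ Aarav ∩ Gabriel ∩ Kavya: ∅.
There is no time when everyone is free.
There is no common window, so the total is 0 minutes.

0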